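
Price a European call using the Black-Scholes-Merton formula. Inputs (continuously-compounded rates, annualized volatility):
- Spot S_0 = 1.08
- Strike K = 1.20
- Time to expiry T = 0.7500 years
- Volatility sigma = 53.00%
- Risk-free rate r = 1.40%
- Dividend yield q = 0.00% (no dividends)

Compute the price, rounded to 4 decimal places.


Answer: Price = 0.1564

Derivation:
d1 = (ln(S/K) + (r - q + 0.5*sigma^2) * T) / (sigma * sqrt(T)) = 0.02282600
d2 = d1 - sigma * sqrt(T) = -0.43616747
exp(-rT) = 0.98955493; exp(-qT) = 1.00000000
C = S_0 * exp(-qT) * N(d1) - K * exp(-rT) * N(d2)
N(d1) = 0.50910547; N(d2) = 0.33135762
C = 1.0800 * 1.00000000 * 0.50910547 - 1.2000 * 0.98955493 * 0.33135762 = 0.1564


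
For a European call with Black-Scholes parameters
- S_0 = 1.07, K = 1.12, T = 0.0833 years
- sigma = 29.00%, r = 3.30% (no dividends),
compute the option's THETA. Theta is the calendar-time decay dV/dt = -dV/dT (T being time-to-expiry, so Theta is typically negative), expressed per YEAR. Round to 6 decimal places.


Answer: Theta = -0.202618

Derivation:
d1 = -0.4709536675; d2 = -0.5546527117
phi(d1) = 0.3570650819; exp(-qT) = 1.0000000000; exp(-rT) = 0.9972548748
Theta = -S*exp(-qT)*phi(d1)*sigma/(2*sqrt(T)) - r*K*exp(-rT)*N(d2) + q*S*exp(-qT)*N(d1)
N(d1) = 0.3188369110; N(d2) = 0.2895661135; sqrt(T) = 0.2886173938
Term 1 = -1.0700 * 1.0000000000 * 0.3570650819 * 0.2900 / (2 * 0.2886173938) = -0.1919449370
Term 2 = -0.0330 * 1.1200 * 0.9972548748 * 0.2895661135 = -0.0106729842
Term 3 = 0 (no dividend yield, q = 0)
Theta = -0.1919449370 + (-0.0106729842) + (0.0000000000) = -0.202618


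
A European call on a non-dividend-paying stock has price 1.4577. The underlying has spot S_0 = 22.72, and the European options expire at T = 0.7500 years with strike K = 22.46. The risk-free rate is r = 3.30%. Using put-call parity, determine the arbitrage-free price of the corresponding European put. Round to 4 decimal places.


Answer: Put price = 0.6486

Derivation:
Put-call parity: C - P = S_0 * exp(-qT) - K * exp(-rT).
S_0 * exp(-qT) = 22.7200 * 1.00000000 = 22.72000000
K * exp(-rT) = 22.4600 * 0.97555377 = 21.91093767
P = C - S*exp(-qT) + K*exp(-rT)
P = 1.4577 - 22.72000000 + 21.91093767 = 0.6486


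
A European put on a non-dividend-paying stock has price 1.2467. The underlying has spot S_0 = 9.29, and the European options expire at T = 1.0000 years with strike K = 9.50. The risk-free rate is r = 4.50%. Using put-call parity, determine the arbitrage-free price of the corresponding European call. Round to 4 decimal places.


Put-call parity: C - P = S_0 * exp(-qT) - K * exp(-rT).
S_0 * exp(-qT) = 9.2900 * 1.00000000 = 9.29000000
K * exp(-rT) = 9.5000 * 0.95599748 = 9.08197608
C = P + S*exp(-qT) - K*exp(-rT)
C = 1.2467 + 9.29000000 - 9.08197608 = 1.4547

Answer: Call price = 1.4547


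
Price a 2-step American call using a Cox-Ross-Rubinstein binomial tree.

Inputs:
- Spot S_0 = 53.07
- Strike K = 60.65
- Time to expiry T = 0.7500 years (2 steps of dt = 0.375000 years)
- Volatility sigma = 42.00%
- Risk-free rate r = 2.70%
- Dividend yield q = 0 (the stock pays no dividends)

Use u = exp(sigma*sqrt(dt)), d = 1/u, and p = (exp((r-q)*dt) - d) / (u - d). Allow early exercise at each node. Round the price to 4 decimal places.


dt = T/N = 0.375000
u = exp(sigma*sqrt(dt)) = 1.293299; d = 1/u = 0.773216
p = (exp((r-q)*dt) - d) / (u - d) = 0.455620
Discount per step: exp(-r*dt) = 0.989926
Stock lattice S(k, i) with i counting down-moves:
  k=0: S(0,0) = 53.0700
  k=1: S(1,0) = 68.6354; S(1,1) = 41.0346
  k=2: S(2,0) = 88.7661; S(2,1) = 53.0700; S(2,2) = 31.7286
Terminal payoffs V(N, i) = max(S_T - K, 0):
  V(2,0) = 28.116084; V(2,1) = 0.000000; V(2,2) = 0.000000
Backward induction: V(k, i) = exp(-r*dt) * [p * V(k+1, i) + (1-p) * V(k+1, i+1)]; then take max(V_cont, immediate exercise) for American.
  V(1,0) = exp(-r*dt) * [p*28.116084 + (1-p)*0.000000] = 12.681200; exercise = 7.985385; V(1,0) = max -> 12.681200
  V(1,1) = exp(-r*dt) * [p*0.000000 + (1-p)*0.000000] = 0.000000; exercise = 0.000000; V(1,1) = max -> 0.000000
  V(0,0) = exp(-r*dt) * [p*12.681200 + (1-p)*0.000000] = 5.719603; exercise = 0.000000; V(0,0) = max -> 5.719603

Answer: Price = V(0,0) = 5.7196


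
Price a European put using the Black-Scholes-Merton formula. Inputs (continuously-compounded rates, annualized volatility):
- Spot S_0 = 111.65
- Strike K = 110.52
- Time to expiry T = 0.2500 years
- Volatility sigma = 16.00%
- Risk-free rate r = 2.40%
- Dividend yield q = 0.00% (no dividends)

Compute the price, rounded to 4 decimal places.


Answer: Price = 2.7102

Derivation:
d1 = (ln(S/K) + (r - q + 0.5*sigma^2) * T) / (sigma * sqrt(T)) = 0.24215598
d2 = d1 - sigma * sqrt(T) = 0.16215598
exp(-rT) = 0.99401796; exp(-qT) = 1.00000000
P = K * exp(-rT) * N(-d2) - S_0 * exp(-qT) * N(-d1)
N(-d1) = 0.40432965; N(-d2) = 0.43559151
P = 110.5200 * 0.99401796 * 0.43559151 - 111.6500 * 1.00000000 * 0.40432965 = 2.7102


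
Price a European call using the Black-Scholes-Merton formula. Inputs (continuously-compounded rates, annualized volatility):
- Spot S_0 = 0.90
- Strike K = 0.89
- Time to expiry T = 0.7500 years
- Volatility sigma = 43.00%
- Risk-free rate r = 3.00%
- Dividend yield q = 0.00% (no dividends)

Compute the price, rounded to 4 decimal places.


d1 = (ln(S/K) + (r - q + 0.5*sigma^2) * T) / (sigma * sqrt(T)) = 0.27662006
d2 = d1 - sigma * sqrt(T) = -0.09577086
exp(-rT) = 0.97775124; exp(-qT) = 1.00000000
C = S_0 * exp(-qT) * N(d1) - K * exp(-rT) * N(d2)
N(d1) = 0.60896407; N(d2) = 0.46185128
C = 0.9000 * 1.00000000 * 0.60896407 - 0.8900 * 0.97775124 * 0.46185128 = 0.1462

Answer: Price = 0.1462


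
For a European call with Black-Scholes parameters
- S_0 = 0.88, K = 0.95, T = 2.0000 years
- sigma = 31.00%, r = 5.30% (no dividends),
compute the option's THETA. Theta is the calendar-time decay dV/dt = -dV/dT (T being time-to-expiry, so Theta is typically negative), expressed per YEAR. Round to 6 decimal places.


d1 = 0.2864008804; d2 = -0.1520053240
phi(d1) = 0.3829115466; exp(-qT) = 1.0000000000; exp(-rT) = 0.8994246481
Theta = -S*exp(-qT)*phi(d1)*sigma/(2*sqrt(T)) - r*K*exp(-rT)*N(d2) + q*S*exp(-qT)*N(d1)
N(d1) = 0.6127144498; N(d2) = 0.4395913683; sqrt(T) = 1.4142135624
Term 1 = -0.8800 * 1.0000000000 * 0.3829115466 * 0.3100 / (2 * 1.4142135624) = -0.0369315755
Term 2 = -0.0530 * 0.9500 * 0.8994246481 * 0.4395913683 = -0.0199073483
Term 3 = 0 (no dividend yield, q = 0)
Theta = -0.0369315755 + (-0.0199073483) + (0.0000000000) = -0.056839

Answer: Theta = -0.056839


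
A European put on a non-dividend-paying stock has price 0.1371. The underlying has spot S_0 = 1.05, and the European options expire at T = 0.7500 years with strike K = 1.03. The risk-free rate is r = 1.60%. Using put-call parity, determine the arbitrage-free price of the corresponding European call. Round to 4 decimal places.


Put-call parity: C - P = S_0 * exp(-qT) - K * exp(-rT).
S_0 * exp(-qT) = 1.0500 * 1.00000000 = 1.05000000
K * exp(-rT) = 1.0300 * 0.98807171 = 1.01771386
C = P + S*exp(-qT) - K*exp(-rT)
C = 0.1371 + 1.05000000 - 1.01771386 = 0.1694

Answer: Call price = 0.1694


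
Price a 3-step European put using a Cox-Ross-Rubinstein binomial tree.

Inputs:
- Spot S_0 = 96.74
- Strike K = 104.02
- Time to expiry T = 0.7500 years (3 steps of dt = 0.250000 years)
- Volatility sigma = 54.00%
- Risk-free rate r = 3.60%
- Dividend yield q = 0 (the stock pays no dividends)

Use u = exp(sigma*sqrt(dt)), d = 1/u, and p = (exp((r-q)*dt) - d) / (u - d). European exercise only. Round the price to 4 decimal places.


Answer: Price = V(0,0) = 21.9079

Derivation:
dt = T/N = 0.250000
u = exp(sigma*sqrt(dt)) = 1.309964; d = 1/u = 0.763379
p = (exp((r-q)*dt) - d) / (u - d) = 0.449447
Discount per step: exp(-r*dt) = 0.991040
Stock lattice S(k, i) with i counting down-moves:
  k=0: S(0,0) = 96.7400
  k=1: S(1,0) = 126.7260; S(1,1) = 73.8493
  k=2: S(2,0) = 166.0065; S(2,1) = 96.7400; S(2,2) = 56.3751
  k=3: S(3,0) = 217.4626; S(3,1) = 126.7260; S(3,2) = 73.8493; S(3,3) = 43.0356
Terminal payoffs V(N, i) = max(K - S_T, 0):
  V(3,0) = 0.000000; V(3,1) = 0.000000; V(3,2) = 30.170668; V(3,3) = 60.984431
Backward induction: V(k, i) = exp(-r*dt) * [p * V(k+1, i) + (1-p) * V(k+1, i+1)].
  V(2,0) = exp(-r*dt) * [p*0.000000 + (1-p)*0.000000] = 0.000000
  V(2,1) = exp(-r*dt) * [p*0.000000 + (1-p)*30.170668] = 16.461719
  V(2,2) = exp(-r*dt) * [p*30.170668 + (1-p)*60.984431] = 46.712954
  V(1,0) = exp(-r*dt) * [p*0.000000 + (1-p)*16.461719] = 8.981842
  V(1,1) = exp(-r*dt) * [p*16.461719 + (1-p)*46.712954] = 32.819906
  V(0,0) = exp(-r*dt) * [p*8.981842 + (1-p)*32.819906] = 21.907892


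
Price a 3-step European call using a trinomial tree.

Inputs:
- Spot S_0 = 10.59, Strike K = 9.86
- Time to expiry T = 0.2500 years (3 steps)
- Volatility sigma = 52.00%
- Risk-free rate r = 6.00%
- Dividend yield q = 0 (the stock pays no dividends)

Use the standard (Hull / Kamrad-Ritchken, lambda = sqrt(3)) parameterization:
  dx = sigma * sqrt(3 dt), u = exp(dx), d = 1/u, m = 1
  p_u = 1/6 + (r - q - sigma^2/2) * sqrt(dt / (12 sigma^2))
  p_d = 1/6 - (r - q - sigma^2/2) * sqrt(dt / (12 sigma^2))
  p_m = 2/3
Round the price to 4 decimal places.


Answer: Price = V(0,0) = 1.5511

Derivation:
dt = T/N = 0.083333; dx = sigma*sqrt(3*dt) = 0.260000
u = exp(dx) = 1.296930; d = 1/u = 0.771052
p_u = 0.154615, p_m = 0.666667, p_d = 0.178718
Discount per step: exp(-r*dt) = 0.995012
Stock lattice S(k, j) with j the centered position index:
  k=0: S(0,+0) = 10.5900
  k=1: S(1,-1) = 8.1654; S(1,+0) = 10.5900; S(1,+1) = 13.7345
  k=2: S(2,-2) = 6.2960; S(2,-1) = 8.1654; S(2,+0) = 10.5900; S(2,+1) = 13.7345; S(2,+2) = 17.8127
  k=3: S(3,-3) = 4.8545; S(3,-2) = 6.2960; S(3,-1) = 8.1654; S(3,+0) = 10.5900; S(3,+1) = 13.7345; S(3,+2) = 17.8127; S(3,+3) = 23.1018
Terminal payoffs V(N, j) = max(S_T - K, 0):
  V(3,-3) = 0.000000; V(3,-2) = 0.000000; V(3,-1) = 0.000000; V(3,+0) = 0.730000; V(3,+1) = 3.874490; V(3,+2) = 7.952673; V(3,+3) = 13.241791
Backward induction: V(k, j) = exp(-r*dt) * [p_u * V(k+1, j+1) + p_m * V(k+1, j) + p_d * V(k+1, j-1)]
  V(2,-2) = exp(-r*dt) * [p_u*0.000000 + p_m*0.000000 + p_d*0.000000] = 0.000000
  V(2,-1) = exp(-r*dt) * [p_u*0.730000 + p_m*0.000000 + p_d*0.000000] = 0.112306
  V(2,+0) = exp(-r*dt) * [p_u*3.874490 + p_m*0.730000 + p_d*0.000000] = 1.080307
  V(2,+1) = exp(-r*dt) * [p_u*7.952673 + p_m*3.874490 + p_d*0.730000] = 3.923397
  V(2,+2) = exp(-r*dt) * [p_u*13.241791 + p_m*7.952673 + p_d*3.874490] = 8.001500
  V(1,-1) = exp(-r*dt) * [p_u*1.080307 + p_m*0.112306 + p_d*0.000000] = 0.240696
  V(1,+0) = exp(-r*dt) * [p_u*3.923397 + p_m*1.080307 + p_d*0.112306] = 1.340176
  V(1,+1) = exp(-r*dt) * [p_u*8.001500 + p_m*3.923397 + p_d*1.080307] = 4.025644
  V(0,+0) = exp(-r*dt) * [p_u*4.025644 + p_m*1.340176 + p_d*0.240696] = 1.551119


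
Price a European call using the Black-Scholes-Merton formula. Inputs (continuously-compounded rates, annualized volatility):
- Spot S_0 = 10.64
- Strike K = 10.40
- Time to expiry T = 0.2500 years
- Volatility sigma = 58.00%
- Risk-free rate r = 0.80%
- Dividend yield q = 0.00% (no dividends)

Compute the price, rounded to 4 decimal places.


Answer: Price = 1.3464

Derivation:
d1 = (ln(S/K) + (r - q + 0.5*sigma^2) * T) / (sigma * sqrt(T)) = 0.23056785
d2 = d1 - sigma * sqrt(T) = -0.05943215
exp(-rT) = 0.99800200; exp(-qT) = 1.00000000
C = S_0 * exp(-qT) * N(d1) - K * exp(-rT) * N(d2)
N(d1) = 0.59117473; N(d2) = 0.47630395
C = 10.6400 * 1.00000000 * 0.59117473 - 10.4000 * 0.99800200 * 0.47630395 = 1.3464


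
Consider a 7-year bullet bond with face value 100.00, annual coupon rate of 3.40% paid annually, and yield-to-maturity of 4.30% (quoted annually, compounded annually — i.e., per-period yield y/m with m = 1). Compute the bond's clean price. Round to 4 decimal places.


Answer: Price = 94.6575

Derivation:
Coupon per period c = face * coupon_rate / m = 3.400000
Periods per year m = 1; per-period yield y/m = 0.043000
Number of cashflows N = 7
Cashflows (t years, CF_t, discount factor 1/(1+y/m)^(m*t), PV):
  t = 1.0000: CF_t = 3.400000, DF = 0.958773, PV = 3.259827
  t = 2.0000: CF_t = 3.400000, DF = 0.919245, PV = 3.125434
  t = 3.0000: CF_t = 3.400000, DF = 0.881347, PV = 2.996581
  t = 4.0000: CF_t = 3.400000, DF = 0.845012, PV = 2.873040
  t = 5.0000: CF_t = 3.400000, DF = 0.810174, PV = 2.754593
  t = 6.0000: CF_t = 3.400000, DF = 0.776773, PV = 2.641028
  t = 7.0000: CF_t = 103.400000, DF = 0.744749, PV = 77.007031
Price P = sum_t PV_t = 94.657534


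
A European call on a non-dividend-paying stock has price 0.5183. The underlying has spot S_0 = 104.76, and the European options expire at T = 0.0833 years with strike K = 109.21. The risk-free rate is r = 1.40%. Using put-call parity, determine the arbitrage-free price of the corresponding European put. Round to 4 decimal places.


Answer: Put price = 4.8410

Derivation:
Put-call parity: C - P = S_0 * exp(-qT) - K * exp(-rT).
S_0 * exp(-qT) = 104.7600 * 1.00000000 = 104.76000000
K * exp(-rT) = 109.2100 * 0.99883448 = 109.08271353
P = C - S*exp(-qT) + K*exp(-rT)
P = 0.5183 - 104.76000000 + 109.08271353 = 4.8410


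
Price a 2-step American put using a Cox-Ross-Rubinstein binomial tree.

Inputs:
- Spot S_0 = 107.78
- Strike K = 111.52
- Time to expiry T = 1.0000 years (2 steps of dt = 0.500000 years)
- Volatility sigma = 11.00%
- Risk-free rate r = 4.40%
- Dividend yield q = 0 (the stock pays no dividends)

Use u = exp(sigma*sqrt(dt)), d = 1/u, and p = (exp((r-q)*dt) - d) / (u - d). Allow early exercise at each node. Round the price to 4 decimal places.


Answer: Price = V(0,0) = 5.1894

Derivation:
dt = T/N = 0.500000
u = exp(sigma*sqrt(dt)) = 1.080887; d = 1/u = 0.925166
p = (exp((r-q)*dt) - d) / (u - d) = 0.623409
Discount per step: exp(-r*dt) = 0.978240
Stock lattice S(k, i) with i counting down-moves:
  k=0: S(0,0) = 107.7800
  k=1: S(1,0) = 116.4980; S(1,1) = 99.7144
  k=2: S(2,0) = 125.9211; S(2,1) = 107.7800; S(2,2) = 92.2524
Terminal payoffs V(N, i) = max(K - S_T, 0):
  V(2,0) = 0.000000; V(2,1) = 3.740000; V(2,2) = 19.267570
Backward induction: V(k, i) = exp(-r*dt) * [p * V(k+1, i) + (1-p) * V(k+1, i+1)]; then take max(V_cont, immediate exercise) for American.
  V(1,0) = exp(-r*dt) * [p*0.000000 + (1-p)*3.740000] = 1.377804; exercise = 0.000000; V(1,0) = max -> 1.377804
  V(1,1) = exp(-r*dt) * [p*3.740000 + (1-p)*19.267570] = 9.378924; exercise = 11.805573; V(1,1) = max -> 11.805573
  V(0,0) = exp(-r*dt) * [p*1.377804 + (1-p)*11.805573] = 5.189379; exercise = 3.740000; V(0,0) = max -> 5.189379


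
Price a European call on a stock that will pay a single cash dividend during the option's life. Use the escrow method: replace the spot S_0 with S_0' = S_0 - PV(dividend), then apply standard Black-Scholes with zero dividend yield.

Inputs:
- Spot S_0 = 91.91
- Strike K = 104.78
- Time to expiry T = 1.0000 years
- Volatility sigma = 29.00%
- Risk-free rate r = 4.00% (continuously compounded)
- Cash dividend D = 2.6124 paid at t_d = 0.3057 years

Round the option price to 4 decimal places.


Answer: Price = 6.1911

Derivation:
PV(D) = D * exp(-r * t_d) = 2.6124 * 0.98784646 = 2.58065009
S_0' = S_0 - PV(D) = 91.9100 - 2.58065009 = 89.32934991
d1 = (ln(S_0'/K) + (r + sigma^2/2)*T) / (sigma*sqrt(T)) = -0.26718212
d2 = d1 - sigma*sqrt(T) = -0.55718212
exp(-rT) = 0.96078944
N(d1) = 0.39466447; N(d2) = 0.28870150
C = S_0' * N(d1) - K * exp(-rT) * N(d2) = 89.32934991 * 0.39466447 - 104.7800 * 0.96078944 * 0.28870150 = 6.1911


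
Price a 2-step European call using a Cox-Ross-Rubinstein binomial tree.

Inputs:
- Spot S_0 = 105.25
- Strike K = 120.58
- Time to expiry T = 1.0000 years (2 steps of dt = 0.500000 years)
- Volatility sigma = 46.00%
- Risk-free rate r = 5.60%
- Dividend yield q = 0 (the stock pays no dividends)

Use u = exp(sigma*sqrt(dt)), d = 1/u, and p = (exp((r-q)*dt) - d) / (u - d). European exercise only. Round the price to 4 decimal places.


Answer: Price = V(0,0) = 16.3954

Derivation:
dt = T/N = 0.500000
u = exp(sigma*sqrt(dt)) = 1.384403; d = 1/u = 0.722333
p = (exp((r-q)*dt) - d) / (u - d) = 0.462281
Discount per step: exp(-r*dt) = 0.972388
Stock lattice S(k, i) with i counting down-moves:
  k=0: S(0,0) = 105.2500
  k=1: S(1,0) = 145.7084; S(1,1) = 76.0255
  k=2: S(2,0) = 201.7192; S(2,1) = 105.2500; S(2,2) = 54.9158
Terminal payoffs V(N, i) = max(S_T - K, 0):
  V(2,0) = 81.139216; V(2,1) = 0.000000; V(2,2) = 0.000000
Backward induction: V(k, i) = exp(-r*dt) * [p * V(k+1, i) + (1-p) * V(k+1, i+1)].
  V(1,0) = exp(-r*dt) * [p*81.139216 + (1-p)*0.000000] = 36.473461
  V(1,1) = exp(-r*dt) * [p*0.000000 + (1-p)*0.000000] = 0.000000
  V(0,0) = exp(-r*dt) * [p*36.473461 + (1-p)*0.000000] = 16.395443


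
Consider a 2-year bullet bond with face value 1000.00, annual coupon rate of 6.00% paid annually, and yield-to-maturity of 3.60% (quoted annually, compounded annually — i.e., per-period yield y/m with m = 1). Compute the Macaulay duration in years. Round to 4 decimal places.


Answer: Macaulay duration = 1.9446 years

Derivation:
Coupon per period c = face * coupon_rate / m = 60.000000
Periods per year m = 1; per-period yield y/m = 0.036000
Number of cashflows N = 2
Cashflows (t years, CF_t, discount factor 1/(1+y/m)^(m*t), PV):
  t = 1.0000: CF_t = 60.000000, DF = 0.965251, PV = 57.915058
  t = 2.0000: CF_t = 1060.000000, DF = 0.931709, PV = 987.611991
Price P = sum_t PV_t = 1045.527049
Macaulay numerator sum_t t * PV_t:
  t * PV_t at t = 1.0000: 57.915058
  t * PV_t at t = 2.0000: 1975.223983
Macaulay duration D = (sum_t t * PV_t) / P = 2033.139041 / 1045.527049 = 1.944607


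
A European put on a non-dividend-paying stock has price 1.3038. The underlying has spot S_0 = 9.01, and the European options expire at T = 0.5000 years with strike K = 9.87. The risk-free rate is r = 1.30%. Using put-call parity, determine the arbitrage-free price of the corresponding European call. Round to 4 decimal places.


Put-call parity: C - P = S_0 * exp(-qT) - K * exp(-rT).
S_0 * exp(-qT) = 9.0100 * 1.00000000 = 9.01000000
K * exp(-rT) = 9.8700 * 0.99352108 = 9.80605305
C = P + S*exp(-qT) - K*exp(-rT)
C = 1.3038 + 9.01000000 - 9.80605305 = 0.5077

Answer: Call price = 0.5077


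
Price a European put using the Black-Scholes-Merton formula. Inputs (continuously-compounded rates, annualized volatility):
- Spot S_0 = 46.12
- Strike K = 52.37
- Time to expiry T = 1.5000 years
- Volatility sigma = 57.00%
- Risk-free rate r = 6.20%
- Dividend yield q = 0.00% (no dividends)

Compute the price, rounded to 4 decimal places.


Answer: Price = 13.6210

Derivation:
d1 = (ln(S/K) + (r - q + 0.5*sigma^2) * T) / (sigma * sqrt(T)) = 0.30022406
d2 = d1 - sigma * sqrt(T) = -0.39788052
exp(-rT) = 0.91119350; exp(-qT) = 1.00000000
P = K * exp(-rT) * N(-d2) - S_0 * exp(-qT) * N(-d1)
N(-d1) = 0.38200313; N(-d2) = 0.65464087
P = 52.3700 * 0.91119350 * 0.65464087 - 46.1200 * 1.00000000 * 0.38200313 = 13.6210


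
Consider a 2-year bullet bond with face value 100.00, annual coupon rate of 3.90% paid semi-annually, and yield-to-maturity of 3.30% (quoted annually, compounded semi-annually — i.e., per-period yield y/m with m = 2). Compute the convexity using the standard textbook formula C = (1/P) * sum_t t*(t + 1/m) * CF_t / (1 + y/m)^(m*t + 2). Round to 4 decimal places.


Answer: Convexity = 4.6577

Derivation:
Coupon per period c = face * coupon_rate / m = 1.950000
Periods per year m = 2; per-period yield y/m = 0.016500
Number of cashflows N = 4
Cashflows (t years, CF_t, discount factor 1/(1+y/m)^(m*t), PV):
  t = 0.5000: CF_t = 1.950000, DF = 0.983768, PV = 1.918347
  t = 1.0000: CF_t = 1.950000, DF = 0.967799, PV = 1.887208
  t = 1.5000: CF_t = 1.950000, DF = 0.952090, PV = 1.856575
  t = 2.0000: CF_t = 101.950000, DF = 0.936635, PV = 95.489957
Price P = sum_t PV_t = 101.152088
Convexity numerator sum_t t*(t + 1/m) * CF_t / (1+y/m)^(m*t + 2):
  t = 0.5000: term = 0.928287
  t = 1.0000: term = 2.739658
  t = 1.5000: term = 5.390375
  t = 2.0000: term = 462.075494
Convexity = (1/P) * sum = 471.133814 / 101.152088 = 4.657678


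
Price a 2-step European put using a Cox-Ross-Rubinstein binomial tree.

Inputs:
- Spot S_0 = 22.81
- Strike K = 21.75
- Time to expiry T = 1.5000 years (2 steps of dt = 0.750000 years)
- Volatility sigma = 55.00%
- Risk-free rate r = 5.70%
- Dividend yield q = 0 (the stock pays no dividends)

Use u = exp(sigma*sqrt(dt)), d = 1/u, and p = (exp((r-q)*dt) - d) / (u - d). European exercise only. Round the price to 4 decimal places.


Answer: Price = V(0,0) = 3.9001

Derivation:
dt = T/N = 0.750000
u = exp(sigma*sqrt(dt)) = 1.610128; d = 1/u = 0.621068
p = (exp((r-q)*dt) - d) / (u - d) = 0.427283
Discount per step: exp(-r*dt) = 0.958151
Stock lattice S(k, i) with i counting down-moves:
  k=0: S(0,0) = 22.8100
  k=1: S(1,0) = 36.7270; S(1,1) = 14.1666
  k=2: S(2,0) = 59.1352; S(2,1) = 22.8100; S(2,2) = 8.7984
Terminal payoffs V(N, i) = max(K - S_T, 0):
  V(2,0) = 0.000000; V(2,1) = 0.000000; V(2,2) = 12.951589
Backward induction: V(k, i) = exp(-r*dt) * [p * V(k+1, i) + (1-p) * V(k+1, i+1)].
  V(1,0) = exp(-r*dt) * [p*0.000000 + (1-p)*0.000000] = 0.000000
  V(1,1) = exp(-r*dt) * [p*0.000000 + (1-p)*12.951589] = 7.107176
  V(0,0) = exp(-r*dt) * [p*0.000000 + (1-p)*7.107176] = 3.900058


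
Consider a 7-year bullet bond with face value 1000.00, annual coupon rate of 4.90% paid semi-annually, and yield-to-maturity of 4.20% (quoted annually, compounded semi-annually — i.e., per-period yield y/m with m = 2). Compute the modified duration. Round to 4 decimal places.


Coupon per period c = face * coupon_rate / m = 24.500000
Periods per year m = 2; per-period yield y/m = 0.021000
Number of cashflows N = 14
Cashflows (t years, CF_t, discount factor 1/(1+y/m)^(m*t), PV):
  t = 0.5000: CF_t = 24.500000, DF = 0.979432, PV = 23.996082
  t = 1.0000: CF_t = 24.500000, DF = 0.959287, PV = 23.502529
  t = 1.5000: CF_t = 24.500000, DF = 0.939556, PV = 23.019127
  t = 2.0000: CF_t = 24.500000, DF = 0.920231, PV = 22.545668
  t = 2.5000: CF_t = 24.500000, DF = 0.901304, PV = 22.081948
  t = 3.0000: CF_t = 24.500000, DF = 0.882766, PV = 21.627764
  t = 3.5000: CF_t = 24.500000, DF = 0.864609, PV = 21.182923
  t = 4.0000: CF_t = 24.500000, DF = 0.846826, PV = 20.747231
  t = 4.5000: CF_t = 24.500000, DF = 0.829408, PV = 20.320501
  t = 5.0000: CF_t = 24.500000, DF = 0.812349, PV = 19.902547
  t = 5.5000: CF_t = 24.500000, DF = 0.795640, PV = 19.493190
  t = 6.0000: CF_t = 24.500000, DF = 0.779276, PV = 19.092253
  t = 6.5000: CF_t = 24.500000, DF = 0.763247, PV = 18.699562
  t = 7.0000: CF_t = 1024.500000, DF = 0.747549, PV = 765.863855
Price P = sum_t PV_t = 1042.075182
First compute Macaulay numerator sum_t t * PV_t:
  t * PV_t at t = 0.5000: 11.998041
  t * PV_t at t = 1.0000: 23.502529
  t * PV_t at t = 1.5000: 34.528691
  t * PV_t at t = 2.0000: 45.091337
  t * PV_t at t = 2.5000: 55.204869
  t * PV_t at t = 3.0000: 64.883293
  t * PV_t at t = 3.5000: 74.140231
  t * PV_t at t = 4.0000: 82.988925
  t * PV_t at t = 4.5000: 91.442253
  t * PV_t at t = 5.0000: 99.512736
  t * PV_t at t = 5.5000: 107.212546
  t * PV_t at t = 6.0000: 114.553518
  t * PV_t at t = 6.5000: 121.547154
  t * PV_t at t = 7.0000: 5361.046986
Macaulay duration D = 6287.653110 / 1042.075182 = 6.033781
Modified duration = D / (1 + y/m) = 6.033781 / (1 + 0.021000) = 5.909677

Answer: Modified duration = 5.9097


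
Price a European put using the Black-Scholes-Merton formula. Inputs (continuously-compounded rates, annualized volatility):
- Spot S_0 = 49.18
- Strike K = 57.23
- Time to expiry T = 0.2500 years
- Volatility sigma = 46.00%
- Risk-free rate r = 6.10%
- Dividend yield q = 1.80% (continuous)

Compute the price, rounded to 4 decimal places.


Answer: Price = 9.3948

Derivation:
d1 = (ln(S/K) + (r - q + 0.5*sigma^2) * T) / (sigma * sqrt(T)) = -0.49735304
d2 = d1 - sigma * sqrt(T) = -0.72735304
exp(-rT) = 0.98486569; exp(-qT) = 0.99551011
P = K * exp(-rT) * N(-d2) - S_0 * exp(-qT) * N(-d1)
N(-d1) = 0.69052994; N(-d2) = 0.76649514
P = 57.2300 * 0.98486569 * 0.76649514 - 49.1800 * 0.99551011 * 0.69052994 = 9.3948


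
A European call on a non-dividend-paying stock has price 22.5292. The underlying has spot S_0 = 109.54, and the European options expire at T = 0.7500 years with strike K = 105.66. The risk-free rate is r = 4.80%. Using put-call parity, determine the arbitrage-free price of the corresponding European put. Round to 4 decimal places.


Put-call parity: C - P = S_0 * exp(-qT) - K * exp(-rT).
S_0 * exp(-qT) = 109.5400 * 1.00000000 = 109.54000000
K * exp(-rT) = 105.6600 * 0.96464029 = 101.92389341
P = C - S*exp(-qT) + K*exp(-rT)
P = 22.5292 - 109.54000000 + 101.92389341 = 14.9131

Answer: Put price = 14.9131


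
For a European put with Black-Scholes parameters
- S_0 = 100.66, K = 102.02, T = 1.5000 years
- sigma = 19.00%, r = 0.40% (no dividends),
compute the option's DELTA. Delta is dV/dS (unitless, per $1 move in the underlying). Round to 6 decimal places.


d1 = 0.0844628277; d2 = -0.1482386979
phi(d1) = 0.3975217944; exp(-qT) = 1.0000000000; exp(-rT) = 0.9940179641
N(-d1) = 0.4663442282
Delta = -exp(-qT) * N(-d1) = -1.0000000000 * 0.4663442282 = -0.466344

Answer: Delta = -0.466344


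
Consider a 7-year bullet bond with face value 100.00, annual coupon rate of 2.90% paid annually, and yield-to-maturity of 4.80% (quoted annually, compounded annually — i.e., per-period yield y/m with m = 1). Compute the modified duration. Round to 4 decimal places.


Coupon per period c = face * coupon_rate / m = 2.900000
Periods per year m = 1; per-period yield y/m = 0.048000
Number of cashflows N = 7
Cashflows (t years, CF_t, discount factor 1/(1+y/m)^(m*t), PV):
  t = 1.0000: CF_t = 2.900000, DF = 0.954198, PV = 2.767176
  t = 2.0000: CF_t = 2.900000, DF = 0.910495, PV = 2.640435
  t = 3.0000: CF_t = 2.900000, DF = 0.868793, PV = 2.519499
  t = 4.0000: CF_t = 2.900000, DF = 0.829001, PV = 2.404102
  t = 5.0000: CF_t = 2.900000, DF = 0.791031, PV = 2.293990
  t = 6.0000: CF_t = 2.900000, DF = 0.754801, PV = 2.188922
  t = 7.0000: CF_t = 102.900000, DF = 0.720230, PV = 74.111635
Price P = sum_t PV_t = 88.925759
First compute Macaulay numerator sum_t t * PV_t:
  t * PV_t at t = 1.0000: 2.767176
  t * PV_t at t = 2.0000: 5.280869
  t * PV_t at t = 3.0000: 7.558496
  t * PV_t at t = 4.0000: 9.616408
  t * PV_t at t = 5.0000: 11.469952
  t * PV_t at t = 6.0000: 13.133532
  t * PV_t at t = 7.0000: 518.781447
Macaulay duration D = 568.607880 / 88.925759 = 6.394186
Modified duration = D / (1 + y/m) = 6.394186 / (1 + 0.048000) = 6.101323

Answer: Modified duration = 6.1013


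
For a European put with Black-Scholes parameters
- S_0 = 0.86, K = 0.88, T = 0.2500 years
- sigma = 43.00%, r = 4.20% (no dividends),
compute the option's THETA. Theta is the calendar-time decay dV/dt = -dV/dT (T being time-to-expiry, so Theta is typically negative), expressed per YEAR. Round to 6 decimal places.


d1 = 0.0494092176; d2 = -0.1655907824
phi(d1) = 0.3984556144; exp(-qT) = 1.0000000000; exp(-rT) = 0.9895549326
Theta = -S*exp(-qT)*phi(d1)*sigma/(2*sqrt(T)) + r*K*exp(-rT)*N(-d2) - q*S*exp(-qT)*N(-d1)
N(-d1) = 0.4802965913; N(-d2) = 0.5657604992; sqrt(T) = 0.5000000000
Term 1 = -0.8600 * 1.0000000000 * 0.3984556144 * 0.4300 / (2 * 0.5000000000) = -0.1473488862
Term 2 = 0.0420 * 0.8800 * 0.9895549326 * 0.5657604992 = 0.0206920964
Term 3 = 0 (no dividend yield, q = 0)
Theta = -0.1473488862 + (0.0206920964) + (0.0000000000) = -0.126657

Answer: Theta = -0.126657


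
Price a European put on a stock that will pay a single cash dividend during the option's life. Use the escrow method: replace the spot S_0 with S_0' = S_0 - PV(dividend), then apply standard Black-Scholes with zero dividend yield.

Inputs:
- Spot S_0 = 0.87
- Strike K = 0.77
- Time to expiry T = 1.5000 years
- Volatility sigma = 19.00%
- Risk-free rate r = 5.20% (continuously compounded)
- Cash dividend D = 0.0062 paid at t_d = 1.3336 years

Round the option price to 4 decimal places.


PV(D) = D * exp(-r * t_d) = 0.0062 * 0.93300269 = 0.00578462
S_0' = S_0 - PV(D) = 0.8700 - 0.00578462 = 0.86421538
d1 = (ln(S_0'/K) + (r + sigma^2/2)*T) / (sigma*sqrt(T)) = 0.94759374
d2 = d1 - sigma*sqrt(T) = 0.71489222
exp(-rT) = 0.92496443
N(-d1) = 0.17166816; N(-d2) = 0.23733782
P = K * exp(-rT) * N(-d2) - S_0' * N(-d1) = 0.7700 * 0.92496443 * 0.23733782 - 0.86421538 * 0.17166816 = 0.0207

Answer: Price = 0.0207


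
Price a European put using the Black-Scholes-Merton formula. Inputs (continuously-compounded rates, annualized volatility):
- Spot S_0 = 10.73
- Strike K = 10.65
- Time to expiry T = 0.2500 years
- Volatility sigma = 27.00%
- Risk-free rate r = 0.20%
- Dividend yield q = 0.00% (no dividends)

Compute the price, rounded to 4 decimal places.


Answer: Price = 0.5335

Derivation:
d1 = (ln(S/K) + (r - q + 0.5*sigma^2) * T) / (sigma * sqrt(T)) = 0.12663826
d2 = d1 - sigma * sqrt(T) = -0.00836174
exp(-rT) = 0.99950012; exp(-qT) = 1.00000000
P = K * exp(-rT) * N(-d2) - S_0 * exp(-qT) * N(-d1)
N(-d1) = 0.44961336; N(-d2) = 0.50333581
P = 10.6500 * 0.99950012 * 0.50333581 - 10.7300 * 1.00000000 * 0.44961336 = 0.5335


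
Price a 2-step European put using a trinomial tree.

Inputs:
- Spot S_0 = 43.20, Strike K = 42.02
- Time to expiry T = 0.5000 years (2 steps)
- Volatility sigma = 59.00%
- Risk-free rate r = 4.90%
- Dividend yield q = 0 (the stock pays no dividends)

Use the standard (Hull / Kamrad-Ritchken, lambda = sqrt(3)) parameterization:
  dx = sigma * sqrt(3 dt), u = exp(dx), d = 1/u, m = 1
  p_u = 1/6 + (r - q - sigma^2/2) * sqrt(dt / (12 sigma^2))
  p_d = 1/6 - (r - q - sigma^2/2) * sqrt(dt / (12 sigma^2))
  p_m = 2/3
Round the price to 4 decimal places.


dt = T/N = 0.250000; dx = sigma*sqrt(3*dt) = 0.510955
u = exp(dx) = 1.666882; d = 1/u = 0.599922
p_u = 0.136074, p_m = 0.666667, p_d = 0.197259
Discount per step: exp(-r*dt) = 0.987825
Stock lattice S(k, j) with j the centered position index:
  k=0: S(0,+0) = 43.2000
  k=1: S(1,-1) = 25.9166; S(1,+0) = 43.2000; S(1,+1) = 72.0093
  k=2: S(2,-2) = 15.5480; S(2,-1) = 25.9166; S(2,+0) = 43.2000; S(2,+1) = 72.0093; S(2,+2) = 120.0311
Terminal payoffs V(N, j) = max(K - S_T, 0):
  V(2,-2) = 26.472023; V(2,-1) = 16.103353; V(2,+0) = 0.000000; V(2,+1) = 0.000000; V(2,+2) = 0.000000
Backward induction: V(k, j) = exp(-r*dt) * [p_u * V(k+1, j+1) + p_m * V(k+1, j) + p_d * V(k+1, j-1)]
  V(1,-1) = exp(-r*dt) * [p_u*0.000000 + p_m*16.103353 + p_d*26.472023] = 15.763125
  V(1,+0) = exp(-r*dt) * [p_u*0.000000 + p_m*0.000000 + p_d*16.103353] = 3.137854
  V(1,+1) = exp(-r*dt) * [p_u*0.000000 + p_m*0.000000 + p_d*0.000000] = 0.000000
  V(0,+0) = exp(-r*dt) * [p_u*0.000000 + p_m*3.137854 + p_d*15.763125] = 5.137992

Answer: Price = V(0,0) = 5.1380


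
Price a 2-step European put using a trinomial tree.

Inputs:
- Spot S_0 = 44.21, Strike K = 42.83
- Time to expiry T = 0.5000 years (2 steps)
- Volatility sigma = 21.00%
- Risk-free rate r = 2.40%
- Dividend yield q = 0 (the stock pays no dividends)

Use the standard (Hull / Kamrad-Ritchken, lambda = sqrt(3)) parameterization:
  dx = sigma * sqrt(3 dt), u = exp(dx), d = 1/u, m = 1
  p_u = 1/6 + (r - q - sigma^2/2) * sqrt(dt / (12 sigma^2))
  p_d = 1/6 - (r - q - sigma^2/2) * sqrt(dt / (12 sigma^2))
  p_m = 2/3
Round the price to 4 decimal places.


Answer: Price = V(0,0) = 1.6274

Derivation:
dt = T/N = 0.250000; dx = sigma*sqrt(3*dt) = 0.181865
u = exp(dx) = 1.199453; d = 1/u = 0.833714
p_u = 0.168007, p_m = 0.666667, p_d = 0.165326
Discount per step: exp(-r*dt) = 0.994018
Stock lattice S(k, j) with j the centered position index:
  k=0: S(0,+0) = 44.2100
  k=1: S(1,-1) = 36.8585; S(1,+0) = 44.2100; S(1,+1) = 53.0278
  k=2: S(2,-2) = 30.7294; S(2,-1) = 36.8585; S(2,+0) = 44.2100; S(2,+1) = 53.0278; S(2,+2) = 63.6043
Terminal payoffs V(N, j) = max(K - S_T, 0):
  V(2,-2) = 12.100585; V(2,-1) = 5.971522; V(2,+0) = 0.000000; V(2,+1) = 0.000000; V(2,+2) = 0.000000
Backward induction: V(k, j) = exp(-r*dt) * [p_u * V(k+1, j+1) + p_m * V(k+1, j) + p_d * V(k+1, j-1)]
  V(1,-1) = exp(-r*dt) * [p_u*0.000000 + p_m*5.971522 + p_d*12.100585] = 5.945778
  V(1,+0) = exp(-r*dt) * [p_u*0.000000 + p_m*0.000000 + p_d*5.971522] = 0.981344
  V(1,+1) = exp(-r*dt) * [p_u*0.000000 + p_m*0.000000 + p_d*0.000000] = 0.000000
  V(0,+0) = exp(-r*dt) * [p_u*0.000000 + p_m*0.981344 + p_d*5.945778] = 1.627430


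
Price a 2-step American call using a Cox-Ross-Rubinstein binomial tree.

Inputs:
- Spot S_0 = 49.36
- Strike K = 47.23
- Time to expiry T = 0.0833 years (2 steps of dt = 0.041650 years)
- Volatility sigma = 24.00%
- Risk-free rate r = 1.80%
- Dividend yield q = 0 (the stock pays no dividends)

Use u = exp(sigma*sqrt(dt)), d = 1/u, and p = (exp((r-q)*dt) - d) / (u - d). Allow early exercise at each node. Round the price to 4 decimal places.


dt = T/N = 0.041650
u = exp(sigma*sqrt(dt)) = 1.050199; d = 1/u = 0.952200
p = (exp((r-q)*dt) - d) / (u - d) = 0.495410
Discount per step: exp(-r*dt) = 0.999251
Stock lattice S(k, i) with i counting down-moves:
  k=0: S(0,0) = 49.3600
  k=1: S(1,0) = 51.8378; S(1,1) = 47.0006
  k=2: S(2,0) = 54.4401; S(2,1) = 49.3600; S(2,2) = 44.7540
Terminal payoffs V(N, i) = max(S_T - K, 0):
  V(2,0) = 7.210065; V(2,1) = 2.130000; V(2,2) = 0.000000
Backward induction: V(k, i) = exp(-r*dt) * [p * V(k+1, i) + (1-p) * V(k+1, i+1)]; then take max(V_cont, immediate exercise) for American.
  V(1,0) = exp(-r*dt) * [p*7.210065 + (1-p)*2.130000] = 4.643235; exercise = 4.607840; V(1,0) = max -> 4.643235
  V(1,1) = exp(-r*dt) * [p*2.130000 + (1-p)*0.000000] = 1.054433; exercise = 0.000000; V(1,1) = max -> 1.054433
  V(0,0) = exp(-r*dt) * [p*4.643235 + (1-p)*1.054433] = 2.830240; exercise = 2.130000; V(0,0) = max -> 2.830240

Answer: Price = V(0,0) = 2.8302


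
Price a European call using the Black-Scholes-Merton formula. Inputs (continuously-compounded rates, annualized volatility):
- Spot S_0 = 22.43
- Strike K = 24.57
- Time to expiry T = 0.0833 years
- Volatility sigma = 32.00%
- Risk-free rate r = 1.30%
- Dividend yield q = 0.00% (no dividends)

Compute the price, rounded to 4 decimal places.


d1 = (ln(S/K) + (r - q + 0.5*sigma^2) * T) / (sigma * sqrt(T)) = -0.92877045
d2 = d1 - sigma * sqrt(T) = -1.02112801
exp(-rT) = 0.99891769; exp(-qT) = 1.00000000
C = S_0 * exp(-qT) * N(d1) - K * exp(-rT) * N(d2)
N(d1) = 0.17650403; N(d2) = 0.15359690
C = 22.4300 * 1.00000000 * 0.17650403 - 24.5700 * 0.99891769 * 0.15359690 = 0.1892

Answer: Price = 0.1892


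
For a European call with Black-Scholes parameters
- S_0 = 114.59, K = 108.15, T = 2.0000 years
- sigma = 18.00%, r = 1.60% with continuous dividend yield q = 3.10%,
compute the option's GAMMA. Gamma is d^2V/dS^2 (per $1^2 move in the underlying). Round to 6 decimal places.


d1 = 0.2366505222; d2 = -0.0179079191
phi(d1) = 0.3879261595; exp(-qT) = 0.9398828868; exp(-rT) = 0.9685065821
Gamma = exp(-qT) * phi(d1) / (S * sigma * sqrt(T)) = 0.9398828868 * 0.3879261595 / (114.5900 * 0.1800 * 1.4142135624) = 0.012499

Answer: Gamma = 0.012499


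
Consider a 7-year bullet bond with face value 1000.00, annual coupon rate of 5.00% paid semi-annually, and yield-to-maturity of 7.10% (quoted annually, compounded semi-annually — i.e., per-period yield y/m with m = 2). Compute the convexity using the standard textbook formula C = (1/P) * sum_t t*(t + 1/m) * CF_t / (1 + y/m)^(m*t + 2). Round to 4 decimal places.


Answer: Convexity = 39.0125

Derivation:
Coupon per period c = face * coupon_rate / m = 25.000000
Periods per year m = 2; per-period yield y/m = 0.035500
Number of cashflows N = 14
Cashflows (t years, CF_t, discount factor 1/(1+y/m)^(m*t), PV):
  t = 0.5000: CF_t = 25.000000, DF = 0.965717, PV = 24.142926
  t = 1.0000: CF_t = 25.000000, DF = 0.932609, PV = 23.315235
  t = 1.5000: CF_t = 25.000000, DF = 0.900637, PV = 22.515920
  t = 2.0000: CF_t = 25.000000, DF = 0.869760, PV = 21.744008
  t = 2.5000: CF_t = 25.000000, DF = 0.839942, PV = 20.998559
  t = 3.0000: CF_t = 25.000000, DF = 0.811147, PV = 20.278666
  t = 3.5000: CF_t = 25.000000, DF = 0.783338, PV = 19.583454
  t = 4.0000: CF_t = 25.000000, DF = 0.756483, PV = 18.912075
  t = 4.5000: CF_t = 25.000000, DF = 0.730549, PV = 18.263713
  t = 5.0000: CF_t = 25.000000, DF = 0.705503, PV = 17.637579
  t = 5.5000: CF_t = 25.000000, DF = 0.681316, PV = 17.032911
  t = 6.0000: CF_t = 25.000000, DF = 0.657959, PV = 16.448972
  t = 6.5000: CF_t = 25.000000, DF = 0.635402, PV = 15.885053
  t = 7.0000: CF_t = 1025.000000, DF = 0.613619, PV = 628.959122
Price P = sum_t PV_t = 885.718194
Convexity numerator sum_t t*(t + 1/m) * CF_t / (1+y/m)^(m*t + 2):
  t = 0.5000: term = 11.257960
  t = 1.0000: term = 32.616012
  t = 1.5000: term = 62.995677
  t = 2.0000: term = 101.393332
  t = 2.5000: term = 146.875903
  t = 3.0000: term = 198.576788
  t = 3.5000: term = 255.691985
  t = 4.0000: term = 317.476425
  t = 4.5000: term = 383.240494
  t = 5.0000: term = 452.346739
  t = 5.5000: term = 524.206747
  t = 6.0000: term = 598.278189
  t = 6.5000: term = 674.062019
  t = 7.0000: term = 30795.092798
Convexity = (1/P) * sum = 34554.111068 / 885.718194 = 39.012534


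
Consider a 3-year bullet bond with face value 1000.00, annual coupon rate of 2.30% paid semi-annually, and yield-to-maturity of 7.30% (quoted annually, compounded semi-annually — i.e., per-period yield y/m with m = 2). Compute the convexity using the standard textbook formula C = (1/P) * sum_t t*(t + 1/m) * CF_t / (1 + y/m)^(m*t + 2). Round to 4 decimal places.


Answer: Convexity = 9.3782

Derivation:
Coupon per period c = face * coupon_rate / m = 11.500000
Periods per year m = 2; per-period yield y/m = 0.036500
Number of cashflows N = 6
Cashflows (t years, CF_t, discount factor 1/(1+y/m)^(m*t), PV):
  t = 0.5000: CF_t = 11.500000, DF = 0.964785, PV = 11.095031
  t = 1.0000: CF_t = 11.500000, DF = 0.930811, PV = 10.704324
  t = 1.5000: CF_t = 11.500000, DF = 0.898033, PV = 10.327374
  t = 2.0000: CF_t = 11.500000, DF = 0.866409, PV = 9.963699
  t = 2.5000: CF_t = 11.500000, DF = 0.835898, PV = 9.612831
  t = 3.0000: CF_t = 1011.500000, DF = 0.806462, PV = 815.736788
Price P = sum_t PV_t = 867.440048
Convexity numerator sum_t t*(t + 1/m) * CF_t / (1+y/m)^(m*t + 2):
  t = 0.5000: term = 5.163687
  t = 1.0000: term = 14.945549
  t = 1.5000: term = 28.838493
  t = 2.0000: term = 46.371592
  t = 2.5000: term = 67.107948
  t = 3.0000: term = 7972.613942
Convexity = (1/P) * sum = 8135.041211 / 867.440048 = 9.378217


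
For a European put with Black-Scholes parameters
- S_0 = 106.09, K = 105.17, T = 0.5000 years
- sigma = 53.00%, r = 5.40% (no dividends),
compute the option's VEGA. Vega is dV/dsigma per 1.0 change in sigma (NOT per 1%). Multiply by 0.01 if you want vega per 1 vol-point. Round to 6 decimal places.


Answer: Vega = 28.755382

Derivation:
d1 = 0.2826684759; d2 = -0.0920981182
phi(d1) = 0.3833184141; exp(-qT) = 1.0000000000; exp(-rT) = 0.9733612415
Vega = S * exp(-qT) * phi(d1) * sqrt(T) = 106.0900 * 1.0000000000 * 0.3833184141 * 0.7071067812 = 28.755382


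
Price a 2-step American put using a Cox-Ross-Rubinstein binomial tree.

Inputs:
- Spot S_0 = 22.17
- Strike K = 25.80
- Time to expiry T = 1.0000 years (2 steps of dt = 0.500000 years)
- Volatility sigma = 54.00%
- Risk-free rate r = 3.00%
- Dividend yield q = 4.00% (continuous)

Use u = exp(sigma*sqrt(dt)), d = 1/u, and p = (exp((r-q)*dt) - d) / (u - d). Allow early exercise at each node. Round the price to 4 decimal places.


dt = T/N = 0.500000
u = exp(sigma*sqrt(dt)) = 1.464974; d = 1/u = 0.682606
p = (exp((r-q)*dt) - d) / (u - d) = 0.399309
Discount per step: exp(-r*dt) = 0.985112
Stock lattice S(k, i) with i counting down-moves:
  k=0: S(0,0) = 22.1700
  k=1: S(1,0) = 32.4785; S(1,1) = 15.1334
  k=2: S(2,0) = 47.5801; S(2,1) = 22.1700; S(2,2) = 10.3301
Terminal payoffs V(N, i) = max(K - S_T, 0):
  V(2,0) = 0.000000; V(2,1) = 3.630000; V(2,2) = 15.469872
Backward induction: V(k, i) = exp(-r*dt) * [p * V(k+1, i) + (1-p) * V(k+1, i+1)]; then take max(V_cont, immediate exercise) for American.
  V(1,0) = exp(-r*dt) * [p*0.000000 + (1-p)*3.630000] = 2.148045; exercise = 0.000000; V(1,0) = max -> 2.148045
  V(1,1) = exp(-r*dt) * [p*3.630000 + (1-p)*15.469872] = 10.582177; exercise = 10.666628; V(1,1) = max -> 10.666628
  V(0,0) = exp(-r*dt) * [p*2.148045 + (1-p)*10.666628] = 7.156920; exercise = 3.630000; V(0,0) = max -> 7.156920

Answer: Price = V(0,0) = 7.1569


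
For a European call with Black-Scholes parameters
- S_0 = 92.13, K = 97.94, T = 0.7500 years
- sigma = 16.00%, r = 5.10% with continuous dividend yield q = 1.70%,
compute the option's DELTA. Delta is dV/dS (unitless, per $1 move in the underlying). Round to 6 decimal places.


d1 = -0.1880316028; d2 = -0.3265956674
phi(d1) = 0.3919517729; exp(-qT) = 0.9873309369; exp(-rT) = 0.9624722927
N(d1) = 0.4254259388
Delta = exp(-qT) * N(d1) = 0.9873309369 * 0.4254259388 = 0.420036

Answer: Delta = 0.420036
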